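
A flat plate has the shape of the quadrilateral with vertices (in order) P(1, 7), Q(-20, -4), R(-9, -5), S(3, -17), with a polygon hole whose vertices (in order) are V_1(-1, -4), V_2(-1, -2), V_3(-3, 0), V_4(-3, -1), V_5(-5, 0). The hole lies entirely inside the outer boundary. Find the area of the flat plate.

198

Outer boundary:
Apply Gauss's area formula: 2A = Σ (x_i·y_{i+1} − x_{i+1}·y_i), indices taken mod 4.
Σ = (136) + (64) + (168) + (38) = 406
Area = |Σ|/2 = 203.
Hole:
Apply Gauss's area formula: 2A = Σ (x_i·y_{i+1} − x_{i+1}·y_i), indices taken mod 5.
Cross-terms: -2, -6, 3, -5, 20  ⇒  Σ = 10
Area = |Σ|/2 = 5.
Net area = 203 − 5 = 198.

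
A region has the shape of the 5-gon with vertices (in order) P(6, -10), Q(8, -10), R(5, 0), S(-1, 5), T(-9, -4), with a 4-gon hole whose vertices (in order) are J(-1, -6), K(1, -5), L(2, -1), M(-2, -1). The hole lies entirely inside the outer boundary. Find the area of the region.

Outer boundary:
P→Q: (6)(-10) − (8)(-10) = 20
Q→R: (8)(0) − (5)(-10) = 50
R→S: (5)(5) − (-1)(0) = 25
S→T: (-1)(-4) − (-9)(5) = 49
T→P: (-9)(-10) − (6)(-4) = 114
Σ = 258
Area = |Σ|/2 = 129.
Hole:
Σ = (11) + (9) + (-4) + (11) = 27
Area = |Σ|/2 = 13.5.
Net area = 129 − 13.5 = 115.5.

115.5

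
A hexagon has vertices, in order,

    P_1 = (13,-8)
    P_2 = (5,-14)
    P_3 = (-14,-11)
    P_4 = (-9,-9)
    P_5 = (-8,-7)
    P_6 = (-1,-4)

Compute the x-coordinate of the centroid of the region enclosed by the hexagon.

9/29

Apply the surveyor's formula. First the cross-terms c_i = x_i·y_{i+1} − x_{i+1}·y_i:
  -142, -251, 27, -9, 25, 60  ⇒  2A = -290, A = -145.
Then Σ (x_i + x_{i+1})·c_i = -270, so x̄ = -270 / (6·(-145)) = 9/29.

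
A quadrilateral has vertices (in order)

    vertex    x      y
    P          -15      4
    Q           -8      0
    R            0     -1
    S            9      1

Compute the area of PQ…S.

Cross-terms: 32, 8, 9, 51  ⇒  Σ = 100
Area = |Σ|/2 = 50.

50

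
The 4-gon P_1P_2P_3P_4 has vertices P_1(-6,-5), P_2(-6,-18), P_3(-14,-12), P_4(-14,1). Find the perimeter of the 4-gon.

46

|P_1P_2| = √((0)² + (-13)²) = √169 = 13
|P_2P_3| = √((-8)² + (6)²) = √100 = 10
|P_3P_4| = √((0)² + (13)²) = √169 = 13
|P_4P_1| = √((8)² + (-6)²) = √100 = 10
Perimeter = 13 + 10 + 13 + 10 = 46.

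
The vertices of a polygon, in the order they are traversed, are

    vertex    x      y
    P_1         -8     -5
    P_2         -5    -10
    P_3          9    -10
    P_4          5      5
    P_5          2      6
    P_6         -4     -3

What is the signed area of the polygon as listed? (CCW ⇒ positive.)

Apply the shoelace (surveyor's) formula: 2A = Σ (x_i·y_{i+1} − x_{i+1}·y_i), indices taken mod 6.
Σ = (55) + (140) + (95) + (20) + (18) + (-4) = 324
Signed area = Σ/2 = 162 (positive ⇒ counter-clockwise traversal).

162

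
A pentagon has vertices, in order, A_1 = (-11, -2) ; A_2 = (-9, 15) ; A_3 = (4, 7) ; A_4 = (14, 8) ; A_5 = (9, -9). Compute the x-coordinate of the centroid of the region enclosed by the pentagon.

Apply Gauss's area formula. First the cross-terms c_i = x_i·y_{i+1} − x_{i+1}·y_i:
  -183, -123, -66, -198, -117  ⇒  2A = -687, A = -343.5.
Then Σ (x_i + x_{i+1})·c_i = -1233, so x̄ = -1233 / (6·(-343.5)) = 137/229.

137/229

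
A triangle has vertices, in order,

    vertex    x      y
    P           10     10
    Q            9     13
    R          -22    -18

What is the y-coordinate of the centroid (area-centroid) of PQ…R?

5/3

Apply the shoelace formula. First the cross-terms c_i = x_i·y_{i+1} − x_{i+1}·y_i:
  40, 124, -40  ⇒  2A = 124, A = 62.
Then Σ (y_i + y_{i+1})·c_i = 620, so ȳ = 620 / (6·62) = 5/3.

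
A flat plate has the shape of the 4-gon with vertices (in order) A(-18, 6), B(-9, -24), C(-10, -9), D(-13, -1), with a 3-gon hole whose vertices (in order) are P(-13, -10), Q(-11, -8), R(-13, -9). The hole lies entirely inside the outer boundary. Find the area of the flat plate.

61

Outer boundary:
Apply the shoelace (surveyor's) formula: 2A = Σ (x_i·y_{i+1} − x_{i+1}·y_i), indices taken mod 4.
Cross-terms: 486, -159, -107, -96  ⇒  Σ = 124
Area = |Σ|/2 = 62.
Hole:
Apply Gauss's area formula: 2A = Σ (x_i·y_{i+1} − x_{i+1}·y_i), indices taken mod 3.
Σ = (-6) + (-5) + (13) = 2
Area = |Σ|/2 = 1.
Net area = 62 − 1 = 61.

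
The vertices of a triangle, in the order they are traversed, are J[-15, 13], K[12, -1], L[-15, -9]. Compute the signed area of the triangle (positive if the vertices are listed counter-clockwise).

Σ = (-141) + (-123) + (-330) = -594
Signed area = Σ/2 = -297 (negative ⇒ clockwise traversal).

-297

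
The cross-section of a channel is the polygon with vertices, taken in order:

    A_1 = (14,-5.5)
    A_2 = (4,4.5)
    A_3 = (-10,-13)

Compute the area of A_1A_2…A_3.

Apply the surveyor's formula: 2A = Σ (x_i·y_{i+1} − x_{i+1}·y_i), indices taken mod 3.
A_1→A_2: (14)(4.5) − (4)(-5.5) = 85
A_2→A_3: (4)(-13) − (-10)(4.5) = -7
A_3→A_1: (-10)(-5.5) − (14)(-13) = 237
Σ = 315
Area = |Σ|/2 = 157.5.

157.5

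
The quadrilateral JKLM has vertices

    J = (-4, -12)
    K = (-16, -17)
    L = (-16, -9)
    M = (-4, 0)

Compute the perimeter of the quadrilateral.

|JK| = √((-12)² + (-5)²) = √169 = 13
|KL| = √((0)² + (8)²) = √64 = 8
|LM| = √((12)² + (9)²) = √225 = 15
|MJ| = √((0)² + (-12)²) = √144 = 12
Perimeter = 13 + 8 + 15 + 12 = 48.

48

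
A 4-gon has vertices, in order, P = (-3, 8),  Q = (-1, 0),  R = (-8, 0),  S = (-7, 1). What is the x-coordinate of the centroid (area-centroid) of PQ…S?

Apply the surveyor's formula. First the cross-terms c_i = x_i·y_{i+1} − x_{i+1}·y_i:
  8, 0, -8, -53  ⇒  2A = -53, A = -26.5.
Then Σ (x_i + x_{i+1})·c_i = 618, so x̄ = 618 / (6·(-26.5)) = -206/53.

-206/53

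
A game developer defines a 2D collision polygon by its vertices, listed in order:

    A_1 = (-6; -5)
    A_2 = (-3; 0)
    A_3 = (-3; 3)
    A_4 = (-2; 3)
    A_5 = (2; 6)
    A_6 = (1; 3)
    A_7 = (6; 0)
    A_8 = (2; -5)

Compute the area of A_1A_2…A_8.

66.5

A_1→A_2: (-6)(0) − (-3)(-5) = -15
A_2→A_3: (-3)(3) − (-3)(0) = -9
A_3→A_4: (-3)(3) − (-2)(3) = -3
A_4→A_5: (-2)(6) − (2)(3) = -18
A_5→A_6: (2)(3) − (1)(6) = 0
A_6→A_7: (1)(0) − (6)(3) = -18
A_7→A_8: (6)(-5) − (2)(0) = -30
A_8→A_1: (2)(-5) − (-6)(-5) = -40
Σ = -133
Area = |Σ|/2 = 66.5.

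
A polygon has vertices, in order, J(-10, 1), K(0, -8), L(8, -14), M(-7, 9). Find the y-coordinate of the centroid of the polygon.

Apply the shoelace (surveyor's) formula. First the cross-terms c_i = x_i·y_{i+1} − x_{i+1}·y_i:
  80, 64, -26, 83  ⇒  2A = 201, A = 100.5.
Then Σ (y_i + y_{i+1})·c_i = -1008, so ȳ = -1008 / (6·100.5) = -112/67.

-112/67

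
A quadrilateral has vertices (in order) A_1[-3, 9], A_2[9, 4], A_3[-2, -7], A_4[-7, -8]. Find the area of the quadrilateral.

134

Σ = (-93) + (-55) + (-33) + (-87) = -268
Area = |Σ|/2 = 134.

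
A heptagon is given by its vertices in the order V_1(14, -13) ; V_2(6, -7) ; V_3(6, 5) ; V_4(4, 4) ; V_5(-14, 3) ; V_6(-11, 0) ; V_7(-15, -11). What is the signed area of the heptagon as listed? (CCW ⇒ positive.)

313.5

V_1→V_2: (14)(-7) − (6)(-13) = -20
V_2→V_3: (6)(5) − (6)(-7) = 72
V_3→V_4: (6)(4) − (4)(5) = 4
V_4→V_5: (4)(3) − (-14)(4) = 68
V_5→V_6: (-14)(0) − (-11)(3) = 33
V_6→V_7: (-11)(-11) − (-15)(0) = 121
V_7→V_1: (-15)(-13) − (14)(-11) = 349
Σ = 627
Signed area = Σ/2 = 313.5 (positive ⇒ counter-clockwise traversal).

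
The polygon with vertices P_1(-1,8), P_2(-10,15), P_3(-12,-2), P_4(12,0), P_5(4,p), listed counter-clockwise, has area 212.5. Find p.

The doubled signed area Σ (x_i y_{i+1} − x_{i+1} y_i) is linear in p.
With p=0 it equals 321; the coefficient of p is 13 (from the two edges through P_5).
So 13·p + 321 = 2·212.5 = 425 ⇒ p = 8.

8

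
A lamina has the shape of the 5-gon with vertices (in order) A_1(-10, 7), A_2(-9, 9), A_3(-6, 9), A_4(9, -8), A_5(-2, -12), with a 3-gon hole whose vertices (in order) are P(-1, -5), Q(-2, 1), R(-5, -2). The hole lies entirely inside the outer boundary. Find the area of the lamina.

162

Outer boundary:
Σ = (-27) + (-27) + (-33) + (-124) + (-134) = -345
Area = |Σ|/2 = 172.5.
Hole:
Cross-terms: -11, 9, 23  ⇒  Σ = 21
Area = |Σ|/2 = 10.5.
Net area = 172.5 − 10.5 = 162.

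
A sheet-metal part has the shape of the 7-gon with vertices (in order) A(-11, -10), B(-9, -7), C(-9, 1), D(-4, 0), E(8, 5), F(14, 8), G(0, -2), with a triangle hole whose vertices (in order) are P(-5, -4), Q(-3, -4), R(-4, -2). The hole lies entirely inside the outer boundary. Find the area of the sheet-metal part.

Outer boundary:
Apply the surveyor's formula: 2A = Σ (x_i·y_{i+1} − x_{i+1}·y_i), indices taken mod 7.
A→B: (-11)(-7) − (-9)(-10) = -13
B→C: (-9)(1) − (-9)(-7) = -72
C→D: (-9)(0) − (-4)(1) = 4
D→E: (-4)(5) − (8)(0) = -20
E→F: (8)(8) − (14)(5) = -6
F→G: (14)(-2) − (0)(8) = -28
G→A: (0)(-10) − (-11)(-2) = -22
Σ = -157
Area = |Σ|/2 = 78.5.
Hole:
Σ = (8) + (-10) + (6) = 4
Area = |Σ|/2 = 2.
Net area = 78.5 − 2 = 76.5.

76.5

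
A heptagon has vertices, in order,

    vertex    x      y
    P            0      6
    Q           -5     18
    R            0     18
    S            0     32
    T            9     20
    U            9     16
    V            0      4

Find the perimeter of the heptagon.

68

|PQ| = √((-5)² + (12)²) = √169 = 13
|QR| = √((5)² + (0)²) = √25 = 5
|RS| = √((0)² + (14)²) = √196 = 14
|ST| = √((9)² + (-12)²) = √225 = 15
|TU| = √((0)² + (-4)²) = √16 = 4
|UV| = √((-9)² + (-12)²) = √225 = 15
|VP| = √((0)² + (2)²) = √4 = 2
Perimeter = 13 + 5 + 14 + 15 + 4 + 15 + 2 = 68.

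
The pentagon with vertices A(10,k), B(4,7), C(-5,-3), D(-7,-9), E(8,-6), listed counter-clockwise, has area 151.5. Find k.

Write out the shoelace sum; only the two edges meeting at A involve k:
2·Area = [(8·k − 10·(-6)) + (10·7 − 4·k)] + 161
       = 4·k + 291 = 303
⇒ k = 3.

3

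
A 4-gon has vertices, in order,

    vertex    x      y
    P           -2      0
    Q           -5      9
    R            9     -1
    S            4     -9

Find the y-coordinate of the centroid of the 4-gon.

Apply the shoelace formula. First the cross-terms c_i = x_i·y_{i+1} − x_{i+1}·y_i:
  -18, -76, -77, -18  ⇒  2A = -189, A = -94.5.
Then Σ (y_i + y_{i+1})·c_i = 162, so ȳ = 162 / (6·(-94.5)) = -2/7.

-2/7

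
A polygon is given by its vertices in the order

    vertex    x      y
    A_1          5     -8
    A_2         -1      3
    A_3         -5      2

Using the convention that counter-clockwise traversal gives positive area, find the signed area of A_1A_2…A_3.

Σ = (7) + (13) + (30) = 50
Signed area = Σ/2 = 25 (positive ⇒ counter-clockwise traversal).

25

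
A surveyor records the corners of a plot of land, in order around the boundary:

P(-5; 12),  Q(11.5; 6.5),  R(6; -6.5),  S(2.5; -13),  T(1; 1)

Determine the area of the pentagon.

156.75

Σ = (-170.5) + (-113.75) + (-61.75) + (15.5) + (17) = -313.5
Area = |Σ|/2 = 156.75.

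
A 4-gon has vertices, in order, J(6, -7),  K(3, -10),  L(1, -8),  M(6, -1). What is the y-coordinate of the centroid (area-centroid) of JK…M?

-130/21

Apply the shoelace (surveyor's) formula. First the cross-terms c_i = x_i·y_{i+1} − x_{i+1}·y_i:
  -39, -14, 47, -36  ⇒  2A = -42, A = -21.
Then Σ (y_i + y_{i+1})·c_i = 780, so ȳ = 780 / (6·(-21)) = -130/21.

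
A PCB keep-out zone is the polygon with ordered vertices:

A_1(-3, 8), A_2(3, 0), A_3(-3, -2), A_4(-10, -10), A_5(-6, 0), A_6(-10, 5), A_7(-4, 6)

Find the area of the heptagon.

82

Apply the surveyor's formula: 2A = Σ (x_i·y_{i+1} − x_{i+1}·y_i), indices taken mod 7.
Σ = (-24) + (-6) + (10) + (-60) + (-30) + (-40) + (-14) = -164
Area = |Σ|/2 = 82.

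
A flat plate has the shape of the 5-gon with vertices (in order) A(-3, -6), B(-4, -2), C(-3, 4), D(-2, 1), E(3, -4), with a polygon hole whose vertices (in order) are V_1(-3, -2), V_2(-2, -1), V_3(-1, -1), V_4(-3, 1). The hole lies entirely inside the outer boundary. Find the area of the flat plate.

Outer boundary:
Apply the shoelace formula: 2A = Σ (x_i·y_{i+1} − x_{i+1}·y_i), indices taken mod 5.
A→B: (-3)(-2) − (-4)(-6) = -18
B→C: (-4)(4) − (-3)(-2) = -22
C→D: (-3)(1) − (-2)(4) = 5
D→E: (-2)(-4) − (3)(1) = 5
E→A: (3)(-6) − (-3)(-4) = -30
Σ = -60
Area = |Σ|/2 = 30.
Hole:
Apply the shoelace formula: 2A = Σ (x_i·y_{i+1} − x_{i+1}·y_i), indices taken mod 4.
Cross-terms: -1, 1, -4, 9  ⇒  Σ = 5
Area = |Σ|/2 = 2.5.
Net area = 30 − 2.5 = 27.5.

27.5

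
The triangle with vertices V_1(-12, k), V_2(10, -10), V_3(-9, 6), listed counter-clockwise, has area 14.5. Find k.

7

The doubled signed area Σ (x_i y_{i+1} − x_{i+1} y_i) is linear in k.
With k=0 it equals 162; the coefficient of k is -19 (from the two edges through V_1).
So -19·k + 162 = 2·14.5 = 29 ⇒ k = 7.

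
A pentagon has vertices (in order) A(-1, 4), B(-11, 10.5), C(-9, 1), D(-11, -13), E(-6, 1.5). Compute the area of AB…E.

64

Cross-terms: 33.5, 83.5, 128, -94.5, -22.5  ⇒  Σ = 128
Area = |Σ|/2 = 64.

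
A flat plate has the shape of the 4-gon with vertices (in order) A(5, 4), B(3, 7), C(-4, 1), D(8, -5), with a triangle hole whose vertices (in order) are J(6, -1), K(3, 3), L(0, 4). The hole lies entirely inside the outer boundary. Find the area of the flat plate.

57

Outer boundary:
Apply the shoelace formula: 2A = Σ (x_i·y_{i+1} − x_{i+1}·y_i), indices taken mod 4.
Σ = (23) + (31) + (12) + (57) = 123
Area = |Σ|/2 = 61.5.
Hole:
J→K: (6)(3) − (3)(-1) = 21
K→L: (3)(4) − (0)(3) = 12
L→J: (0)(-1) − (6)(4) = -24
Σ = 9
Area = |Σ|/2 = 4.5.
Net area = 61.5 − 4.5 = 57.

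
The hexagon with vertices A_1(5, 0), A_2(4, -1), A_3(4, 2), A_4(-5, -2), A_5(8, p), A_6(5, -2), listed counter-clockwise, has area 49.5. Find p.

-8

The doubled signed area Σ (x_i y_{i+1} − x_{i+1} y_i) is linear in p.
With p=0 it equals 19; the coefficient of p is -10 (from the two edges through A_5).
So -10·p + 19 = 2·49.5 = 99 ⇒ p = -8.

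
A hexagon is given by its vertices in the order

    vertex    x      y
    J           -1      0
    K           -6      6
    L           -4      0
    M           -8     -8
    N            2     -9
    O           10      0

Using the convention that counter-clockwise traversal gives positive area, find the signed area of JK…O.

114

Apply the shoelace formula: 2A = Σ (x_i·y_{i+1} − x_{i+1}·y_i), indices taken mod 6.
Cross-terms: -6, 24, 32, 88, 90, 0  ⇒  Σ = 228
Signed area = Σ/2 = 114 (positive ⇒ counter-clockwise traversal).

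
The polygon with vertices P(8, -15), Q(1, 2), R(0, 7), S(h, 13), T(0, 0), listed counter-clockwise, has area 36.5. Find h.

-5

The doubled signed area Σ (x_i y_{i+1} − x_{i+1} y_i) is linear in h.
With h=0 it equals 38; the coefficient of h is -7 (from the two edges through S).
So -7·h + 38 = 2·36.5 = 73 ⇒ h = -5.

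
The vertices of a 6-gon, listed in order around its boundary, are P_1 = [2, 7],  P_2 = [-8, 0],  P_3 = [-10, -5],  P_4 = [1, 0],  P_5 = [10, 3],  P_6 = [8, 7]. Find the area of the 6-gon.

P_1→P_2: (2)(0) − (-8)(7) = 56
P_2→P_3: (-8)(-5) − (-10)(0) = 40
P_3→P_4: (-10)(0) − (1)(-5) = 5
P_4→P_5: (1)(3) − (10)(0) = 3
P_5→P_6: (10)(7) − (8)(3) = 46
P_6→P_1: (8)(7) − (2)(7) = 42
Σ = 192
Area = |Σ|/2 = 96.

96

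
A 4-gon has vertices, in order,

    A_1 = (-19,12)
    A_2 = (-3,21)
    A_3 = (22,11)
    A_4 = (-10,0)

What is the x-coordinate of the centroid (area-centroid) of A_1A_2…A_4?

-161/124

Apply the shoelace (surveyor's) formula. First the cross-terms c_i = x_i·y_{i+1} − x_{i+1}·y_i:
  -363, -495, 110, -120  ⇒  2A = -868, A = -434.
Then Σ (x_i + x_{i+1})·c_i = 3381, so x̄ = 3381 / (6·(-434)) = -161/124.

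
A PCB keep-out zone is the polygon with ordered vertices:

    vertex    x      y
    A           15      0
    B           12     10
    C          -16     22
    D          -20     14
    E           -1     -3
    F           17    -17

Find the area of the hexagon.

593.5

Apply the shoelace (surveyor's) formula: 2A = Σ (x_i·y_{i+1} − x_{i+1}·y_i), indices taken mod 6.
Σ = (150) + (424) + (216) + (74) + (68) + (255) = 1187
Area = |Σ|/2 = 593.5.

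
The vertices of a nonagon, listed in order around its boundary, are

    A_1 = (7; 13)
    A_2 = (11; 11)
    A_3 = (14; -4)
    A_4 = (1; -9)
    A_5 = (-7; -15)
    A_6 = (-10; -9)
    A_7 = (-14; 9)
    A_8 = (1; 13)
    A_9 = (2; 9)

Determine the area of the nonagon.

506

Σ = (-66) + (-198) + (-122) + (-78) + (-87) + (-216) + (-191) + (-17) + (-37) = -1012
Area = |Σ|/2 = 506.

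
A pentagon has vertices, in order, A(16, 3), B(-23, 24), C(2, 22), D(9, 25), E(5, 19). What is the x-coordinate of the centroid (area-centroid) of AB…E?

-235/246

Apply the shoelace (surveyor's) formula. First the cross-terms c_i = x_i·y_{i+1} − x_{i+1}·y_i:
  453, -554, -148, 46, -289  ⇒  2A = -492, A = -246.
Then Σ (x_i + x_{i+1})·c_i = 1410, so x̄ = 1410 / (6·(-246)) = -235/246.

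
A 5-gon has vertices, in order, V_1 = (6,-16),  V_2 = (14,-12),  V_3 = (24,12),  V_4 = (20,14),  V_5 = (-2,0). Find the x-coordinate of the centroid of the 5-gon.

Apply the shoelace formula. First the cross-terms c_i = x_i·y_{i+1} − x_{i+1}·y_i:
  152, 456, 96, 28, 32  ⇒  2A = 764, A = 382.
Then Σ (x_i + x_{i+1})·c_i = 25224, so x̄ = 25224 / (6·382) = 2102/191.

2102/191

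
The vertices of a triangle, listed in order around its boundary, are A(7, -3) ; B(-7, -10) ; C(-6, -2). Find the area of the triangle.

Apply the shoelace formula: 2A = Σ (x_i·y_{i+1} − x_{i+1}·y_i), indices taken mod 3.
Σ = (-91) + (-46) + (32) = -105
Area = |Σ|/2 = 52.5.

52.5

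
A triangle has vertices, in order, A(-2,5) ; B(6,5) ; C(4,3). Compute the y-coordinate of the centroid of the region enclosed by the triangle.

13/3

Apply the shoelace (surveyor's) formula. First the cross-terms c_i = x_i·y_{i+1} − x_{i+1}·y_i:
  -40, -2, 26  ⇒  2A = -16, A = -8.
Then Σ (y_i + y_{i+1})·c_i = -208, so ȳ = -208 / (6·(-8)) = 13/3.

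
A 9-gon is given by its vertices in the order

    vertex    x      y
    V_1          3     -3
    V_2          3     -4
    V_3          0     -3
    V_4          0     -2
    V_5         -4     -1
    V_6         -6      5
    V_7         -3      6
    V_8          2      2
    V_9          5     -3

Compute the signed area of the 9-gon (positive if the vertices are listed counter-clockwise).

Cross-terms: -3, -9, 0, -8, -26, -21, -18, -16, -6  ⇒  Σ = -107
Signed area = Σ/2 = -53.5 (negative ⇒ clockwise traversal).

-53.5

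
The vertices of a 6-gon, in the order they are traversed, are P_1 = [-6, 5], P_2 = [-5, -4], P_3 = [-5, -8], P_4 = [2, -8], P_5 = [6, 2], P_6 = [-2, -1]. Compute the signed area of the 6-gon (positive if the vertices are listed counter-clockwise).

Apply Gauss's area formula: 2A = Σ (x_i·y_{i+1} − x_{i+1}·y_i), indices taken mod 6.
Σ = (49) + (20) + (56) + (52) + (-2) + (-16) = 159
Signed area = Σ/2 = 79.5 (positive ⇒ counter-clockwise traversal).

79.5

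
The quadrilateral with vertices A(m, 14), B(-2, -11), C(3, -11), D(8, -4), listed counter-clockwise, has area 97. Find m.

11

Write out the shoelace sum; only the two edges meeting at A involve m:
2·Area = [(8·14 − m·(-4)) + (m·(-11) − (-2)·14)] + 131
       = -7·m + 271 = 194
⇒ m = 11.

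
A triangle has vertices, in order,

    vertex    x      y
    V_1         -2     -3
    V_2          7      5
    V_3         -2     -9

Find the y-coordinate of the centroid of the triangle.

Apply Gauss's area formula. First the cross-terms c_i = x_i·y_{i+1} − x_{i+1}·y_i:
  11, -53, -12  ⇒  2A = -54, A = -27.
Then Σ (y_i + y_{i+1})·c_i = 378, so ȳ = 378 / (6·(-27)) = -7/3.

-7/3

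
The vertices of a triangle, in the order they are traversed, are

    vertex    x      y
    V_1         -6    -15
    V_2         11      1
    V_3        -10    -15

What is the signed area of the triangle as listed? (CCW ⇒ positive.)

32

Cross-terms: 159, -155, 60  ⇒  Σ = 64
Signed area = Σ/2 = 32 (positive ⇒ counter-clockwise traversal).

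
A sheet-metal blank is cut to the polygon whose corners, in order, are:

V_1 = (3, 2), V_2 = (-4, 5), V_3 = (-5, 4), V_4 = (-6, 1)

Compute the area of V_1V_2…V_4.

18

Apply the surveyor's formula: 2A = Σ (x_i·y_{i+1} − x_{i+1}·y_i), indices taken mod 4.
V_1→V_2: (3)(5) − (-4)(2) = 23
V_2→V_3: (-4)(4) − (-5)(5) = 9
V_3→V_4: (-5)(1) − (-6)(4) = 19
V_4→V_1: (-6)(2) − (3)(1) = -15
Σ = 36
Area = |Σ|/2 = 18.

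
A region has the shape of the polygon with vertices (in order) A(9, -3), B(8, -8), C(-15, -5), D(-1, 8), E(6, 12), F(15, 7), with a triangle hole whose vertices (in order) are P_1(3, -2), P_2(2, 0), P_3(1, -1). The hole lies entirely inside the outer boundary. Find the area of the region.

318

Outer boundary:
Apply the surveyor's formula: 2A = Σ (x_i·y_{i+1} − x_{i+1}·y_i), indices taken mod 6.
A→B: (9)(-8) − (8)(-3) = -48
B→C: (8)(-5) − (-15)(-8) = -160
C→D: (-15)(8) − (-1)(-5) = -125
D→E: (-1)(12) − (6)(8) = -60
E→F: (6)(7) − (15)(12) = -138
F→A: (15)(-3) − (9)(7) = -108
Σ = -639
Area = |Σ|/2 = 319.5.
Hole:
Apply the shoelace (surveyor's) formula: 2A = Σ (x_i·y_{i+1} − x_{i+1}·y_i), indices taken mod 3.
Σ = (4) + (-2) + (1) = 3
Area = |Σ|/2 = 1.5.
Net area = 319.5 − 1.5 = 318.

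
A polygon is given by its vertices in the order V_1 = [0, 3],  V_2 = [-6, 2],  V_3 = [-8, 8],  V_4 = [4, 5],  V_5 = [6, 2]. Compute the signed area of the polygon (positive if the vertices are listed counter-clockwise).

Σ = (18) + (-32) + (-72) + (-22) + (18) = -90
Signed area = Σ/2 = -45 (negative ⇒ clockwise traversal).

-45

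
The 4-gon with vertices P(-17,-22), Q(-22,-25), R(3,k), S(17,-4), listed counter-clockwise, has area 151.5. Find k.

Write out the shoelace sum; only the two edges meeting at R involve k:
2·Area = [((-22)·k − 3·(-25)) + (3·(-4) − 17·k)] + -501
       = -39·k + -438 = 303
⇒ k = -19.

-19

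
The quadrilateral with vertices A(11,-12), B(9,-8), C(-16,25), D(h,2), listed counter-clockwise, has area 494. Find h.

The doubled signed area Σ (x_i y_{i+1} − x_{i+1} y_i) is linear in h.
With h=0 it equals 63; the coefficient of h is -37 (from the two edges through D).
So -37·h + 63 = 2·494 = 988 ⇒ h = -25.

-25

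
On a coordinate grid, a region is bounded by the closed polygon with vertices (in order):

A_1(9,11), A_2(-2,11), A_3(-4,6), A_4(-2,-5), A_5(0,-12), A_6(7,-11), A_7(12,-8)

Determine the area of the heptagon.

286.5

Apply the surveyor's formula: 2A = Σ (x_i·y_{i+1} − x_{i+1}·y_i), indices taken mod 7.
Cross-terms: 121, 32, 32, 24, 84, 76, 204  ⇒  Σ = 573
Area = |Σ|/2 = 286.5.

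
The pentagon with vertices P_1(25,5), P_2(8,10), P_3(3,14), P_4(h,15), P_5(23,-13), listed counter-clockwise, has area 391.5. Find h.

Write out the shoelace sum; only the two edges meeting at P_4 involve h:
2·Area = [(3·15 − h·14) + (h·(-13) − 23·15)] + 732
       = -27·h + 432 = 783
⇒ h = -13.

-13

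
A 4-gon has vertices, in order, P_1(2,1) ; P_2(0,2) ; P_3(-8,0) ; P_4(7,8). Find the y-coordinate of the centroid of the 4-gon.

183/53

Apply the shoelace formula. First the cross-terms c_i = x_i·y_{i+1} − x_{i+1}·y_i:
  4, 16, -64, -9  ⇒  2A = -53, A = -26.5.
Then Σ (y_i + y_{i+1})·c_i = -549, so ȳ = -549 / (6·(-26.5)) = 183/53.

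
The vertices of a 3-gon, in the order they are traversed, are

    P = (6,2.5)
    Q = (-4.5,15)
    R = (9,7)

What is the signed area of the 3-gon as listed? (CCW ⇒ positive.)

-42.375

P→Q: (6)(15) − (-4.5)(2.5) = 101.25
Q→R: (-4.5)(7) − (9)(15) = -166.5
R→P: (9)(2.5) − (6)(7) = -19.5
Σ = -84.75
Signed area = Σ/2 = -42.375 (negative ⇒ clockwise traversal).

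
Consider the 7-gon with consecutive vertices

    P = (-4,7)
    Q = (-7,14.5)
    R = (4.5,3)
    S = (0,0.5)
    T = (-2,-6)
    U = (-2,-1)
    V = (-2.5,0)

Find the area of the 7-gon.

61

Apply Gauss's area formula: 2A = Σ (x_i·y_{i+1} − x_{i+1}·y_i), indices taken mod 7.
Cross-terms: -9, -86.25, 2.25, 1, -10, -2.5, -17.5  ⇒  Σ = -122
Area = |Σ|/2 = 61.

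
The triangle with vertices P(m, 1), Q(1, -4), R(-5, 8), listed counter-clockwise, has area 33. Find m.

The doubled signed area Σ (x_i y_{i+1} − x_{i+1} y_i) is linear in m.
With m=0 it equals -18; the coefficient of m is -12 (from the two edges through P).
So -12·m + -18 = 2·33 = 66 ⇒ m = -7.

-7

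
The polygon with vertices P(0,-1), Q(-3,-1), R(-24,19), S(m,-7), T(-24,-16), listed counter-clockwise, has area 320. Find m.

The doubled signed area Σ (x_i y_{i+1} − x_{i+1} y_i) is linear in m.
With m=0 it equals -60; the coefficient of m is -35 (from the two edges through S).
So -35·m + -60 = 2·320 = 640 ⇒ m = -20.

-20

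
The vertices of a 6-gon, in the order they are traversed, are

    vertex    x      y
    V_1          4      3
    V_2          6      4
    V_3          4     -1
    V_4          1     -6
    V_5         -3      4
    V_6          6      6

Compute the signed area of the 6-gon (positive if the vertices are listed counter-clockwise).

-54.5

Apply the surveyor's formula: 2A = Σ (x_i·y_{i+1} − x_{i+1}·y_i), indices taken mod 6.
Σ = (-2) + (-22) + (-23) + (-14) + (-42) + (-6) = -109
Signed area = Σ/2 = -54.5 (negative ⇒ clockwise traversal).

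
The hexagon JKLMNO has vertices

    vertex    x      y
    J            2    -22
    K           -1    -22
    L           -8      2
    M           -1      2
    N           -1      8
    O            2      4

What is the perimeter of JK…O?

72

|JK| = √((-3)² + (0)²) = √9 = 3
|KL| = √((-7)² + (24)²) = √625 = 25
|LM| = √((7)² + (0)²) = √49 = 7
|MN| = √((0)² + (6)²) = √36 = 6
|NO| = √((3)² + (-4)²) = √25 = 5
|OJ| = √((0)² + (-26)²) = √676 = 26
Perimeter = 3 + 25 + 7 + 6 + 5 + 26 = 72.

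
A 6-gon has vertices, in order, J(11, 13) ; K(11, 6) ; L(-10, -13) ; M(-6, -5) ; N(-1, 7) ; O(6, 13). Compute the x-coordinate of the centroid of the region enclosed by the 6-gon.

476/213

Apply the shoelace (surveyor's) formula. First the cross-terms c_i = x_i·y_{i+1} − x_{i+1}·y_i:
  -77, -83, -28, -47, -55, -65  ⇒  2A = -355, A = -177.5.
Then Σ (x_i + x_{i+1})·c_i = -2380, so x̄ = -2380 / (6·(-177.5)) = 476/213.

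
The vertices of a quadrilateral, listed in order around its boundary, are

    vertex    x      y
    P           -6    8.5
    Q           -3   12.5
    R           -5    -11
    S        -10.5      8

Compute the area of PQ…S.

Apply the shoelace formula: 2A = Σ (x_i·y_{i+1} − x_{i+1}·y_i), indices taken mod 4.
Σ = (-49.5) + (95.5) + (-155.5) + (-41.25) = -150.75
Area = |Σ|/2 = 75.375.

75.375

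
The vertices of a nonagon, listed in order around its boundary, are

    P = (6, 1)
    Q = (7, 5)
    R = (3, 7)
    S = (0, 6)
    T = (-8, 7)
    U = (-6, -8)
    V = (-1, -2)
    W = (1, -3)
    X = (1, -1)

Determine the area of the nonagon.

Σ = (23) + (34) + (18) + (48) + (106) + (4) + (5) + (2) + (7) = 247
Area = |Σ|/2 = 123.5.

123.5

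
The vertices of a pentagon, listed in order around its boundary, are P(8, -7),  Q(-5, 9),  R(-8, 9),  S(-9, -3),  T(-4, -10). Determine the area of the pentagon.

177.5

Apply the shoelace formula: 2A = Σ (x_i·y_{i+1} − x_{i+1}·y_i), indices taken mod 5.
Σ = (37) + (27) + (105) + (78) + (108) = 355
Area = |Σ|/2 = 177.5.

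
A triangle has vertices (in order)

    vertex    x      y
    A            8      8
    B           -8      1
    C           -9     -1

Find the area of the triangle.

Apply the shoelace formula: 2A = Σ (x_i·y_{i+1} − x_{i+1}·y_i), indices taken mod 3.
Cross-terms: 72, 17, -64  ⇒  Σ = 25
Area = |Σ|/2 = 12.5.

12.5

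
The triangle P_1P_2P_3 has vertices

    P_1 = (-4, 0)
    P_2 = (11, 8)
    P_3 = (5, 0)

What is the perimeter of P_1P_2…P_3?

|P_1P_2| = √((15)² + (8)²) = √289 = 17
|P_2P_3| = √((-6)² + (-8)²) = √100 = 10
|P_3P_1| = √((-9)² + (0)²) = √81 = 9
Perimeter = 17 + 10 + 9 = 36.

36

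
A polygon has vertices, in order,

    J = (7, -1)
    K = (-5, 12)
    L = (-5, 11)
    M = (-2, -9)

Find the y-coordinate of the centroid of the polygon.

13/18

Apply the shoelace (surveyor's) formula. First the cross-terms c_i = x_i·y_{i+1} − x_{i+1}·y_i:
  79, 5, 67, 65  ⇒  2A = 216, A = 108.
Then Σ (y_i + y_{i+1})·c_i = 468, so ȳ = 468 / (6·108) = 13/18.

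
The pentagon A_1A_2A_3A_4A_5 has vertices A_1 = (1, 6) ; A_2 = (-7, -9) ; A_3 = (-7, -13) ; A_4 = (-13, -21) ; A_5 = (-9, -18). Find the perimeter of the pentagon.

|A_1A_2| = √((-8)² + (-15)²) = √289 = 17
|A_2A_3| = √((0)² + (-4)²) = √16 = 4
|A_3A_4| = √((-6)² + (-8)²) = √100 = 10
|A_4A_5| = √((4)² + (3)²) = √25 = 5
|A_5A_1| = √((10)² + (24)²) = √676 = 26
Perimeter = 17 + 4 + 10 + 5 + 26 = 62.

62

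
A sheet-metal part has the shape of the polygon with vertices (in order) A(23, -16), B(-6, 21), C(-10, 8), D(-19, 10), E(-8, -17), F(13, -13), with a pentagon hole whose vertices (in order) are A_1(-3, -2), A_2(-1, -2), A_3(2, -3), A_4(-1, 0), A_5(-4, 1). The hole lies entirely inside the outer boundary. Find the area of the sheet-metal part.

701

Outer boundary:
Apply the shoelace formula: 2A = Σ (x_i·y_{i+1} − x_{i+1}·y_i), indices taken mod 6.
Σ = (387) + (162) + (52) + (403) + (325) + (91) = 1420
Area = |Σ|/2 = 710.
Hole:
Apply the shoelace (surveyor's) formula: 2A = Σ (x_i·y_{i+1} − x_{i+1}·y_i), indices taken mod 5.
Cross-terms: 4, 7, -3, -1, 11  ⇒  Σ = 18
Area = |Σ|/2 = 9.
Net area = 710 − 9 = 701.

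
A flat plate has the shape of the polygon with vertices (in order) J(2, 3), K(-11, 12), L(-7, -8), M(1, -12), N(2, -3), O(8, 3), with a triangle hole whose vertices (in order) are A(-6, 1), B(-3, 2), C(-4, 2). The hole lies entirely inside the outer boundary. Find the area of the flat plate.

Outer boundary:
Cross-terms: 57, 172, 92, 21, 30, 18  ⇒  Σ = 390
Area = |Σ|/2 = 195.
Hole:
Σ = (-9) + (2) + (8) = 1
Area = |Σ|/2 = 0.5.
Net area = 195 − 0.5 = 194.5.

194.5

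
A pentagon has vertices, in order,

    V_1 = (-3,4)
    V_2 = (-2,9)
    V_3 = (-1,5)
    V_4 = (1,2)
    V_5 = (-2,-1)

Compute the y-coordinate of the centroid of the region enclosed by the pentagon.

Apply Gauss's area formula. First the cross-terms c_i = x_i·y_{i+1} − x_{i+1}·y_i:
  -19, -1, -7, 3, -11  ⇒  2A = -35, A = -17.5.
Then Σ (y_i + y_{i+1})·c_i = -340, so ȳ = -340 / (6·(-17.5)) = 68/21.

68/21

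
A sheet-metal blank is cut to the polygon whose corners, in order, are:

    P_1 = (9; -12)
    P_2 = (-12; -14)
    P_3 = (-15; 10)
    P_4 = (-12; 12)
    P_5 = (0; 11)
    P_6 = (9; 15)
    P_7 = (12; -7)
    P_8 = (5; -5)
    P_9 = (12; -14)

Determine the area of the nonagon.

593.5

Cross-terms: -270, -330, -60, -132, -99, -243, -25, -10, -18  ⇒  Σ = -1187
Area = |Σ|/2 = 593.5.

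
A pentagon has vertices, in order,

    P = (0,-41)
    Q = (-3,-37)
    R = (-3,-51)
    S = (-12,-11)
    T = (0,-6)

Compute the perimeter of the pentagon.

108

|PQ| = √((-3)² + (4)²) = √25 = 5
|QR| = √((0)² + (-14)²) = √196 = 14
|RS| = √((-9)² + (40)²) = √1681 = 41
|ST| = √((12)² + (5)²) = √169 = 13
|TP| = √((0)² + (-35)²) = √1225 = 35
Perimeter = 5 + 14 + 41 + 13 + 35 = 108.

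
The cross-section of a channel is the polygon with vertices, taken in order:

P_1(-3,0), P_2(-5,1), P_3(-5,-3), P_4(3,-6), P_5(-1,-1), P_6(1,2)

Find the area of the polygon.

26

Apply the shoelace (surveyor's) formula: 2A = Σ (x_i·y_{i+1} − x_{i+1}·y_i), indices taken mod 6.
Σ = (-3) + (20) + (39) + (-9) + (-1) + (6) = 52
Area = |Σ|/2 = 26.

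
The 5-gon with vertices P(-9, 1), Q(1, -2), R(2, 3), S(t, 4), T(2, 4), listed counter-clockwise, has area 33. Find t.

4

The doubled signed area Σ (x_i y_{i+1} − x_{i+1} y_i) is linear in t.
With t=0 it equals 62; the coefficient of t is 1 (from the two edges through S).
So 1·t + 62 = 2·33 = 66 ⇒ t = 4.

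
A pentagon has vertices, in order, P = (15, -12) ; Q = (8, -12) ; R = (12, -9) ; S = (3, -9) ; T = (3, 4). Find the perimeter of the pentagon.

|PQ| = √((-7)² + (0)²) = √49 = 7
|QR| = √((4)² + (3)²) = √25 = 5
|RS| = √((-9)² + (0)²) = √81 = 9
|ST| = √((0)² + (13)²) = √169 = 13
|TP| = √((12)² + (-16)²) = √400 = 20
Perimeter = 7 + 5 + 9 + 13 + 20 = 54.

54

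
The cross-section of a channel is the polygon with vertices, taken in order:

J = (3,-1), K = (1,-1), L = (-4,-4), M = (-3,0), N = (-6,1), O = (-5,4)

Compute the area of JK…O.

Σ = (-2) + (-8) + (-12) + (-3) + (-19) + (-7) = -51
Area = |Σ|/2 = 25.5.

25.5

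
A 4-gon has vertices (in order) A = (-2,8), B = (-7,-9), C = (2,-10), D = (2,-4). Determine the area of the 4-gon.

91

Apply Gauss's area formula: 2A = Σ (x_i·y_{i+1} − x_{i+1}·y_i), indices taken mod 4.
Cross-terms: 74, 88, 12, 8  ⇒  Σ = 182
Area = |Σ|/2 = 91.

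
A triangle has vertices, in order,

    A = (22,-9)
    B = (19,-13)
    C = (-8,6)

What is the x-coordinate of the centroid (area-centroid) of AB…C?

Apply the shoelace (surveyor's) formula. First the cross-terms c_i = x_i·y_{i+1} − x_{i+1}·y_i:
  -115, 10, -60  ⇒  2A = -165, A = -82.5.
Then Σ (x_i + x_{i+1})·c_i = -5445, so x̄ = -5445 / (6·(-82.5)) = 11.

11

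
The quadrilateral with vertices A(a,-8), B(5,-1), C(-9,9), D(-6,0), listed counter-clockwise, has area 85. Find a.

8

Write out the shoelace sum; only the two edges meeting at A involve a:
2·Area = [((-6)·(-8) − a·0) + (a·(-1) − 5·(-8))] + 90
       = -1·a + 178 = 170
⇒ a = 8.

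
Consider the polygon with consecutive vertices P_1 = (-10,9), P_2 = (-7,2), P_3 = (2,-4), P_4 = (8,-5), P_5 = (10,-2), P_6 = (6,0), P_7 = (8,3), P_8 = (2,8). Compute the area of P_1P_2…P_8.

Σ = (43) + (24) + (22) + (34) + (12) + (18) + (58) + (98) = 309
Area = |Σ|/2 = 154.5.

154.5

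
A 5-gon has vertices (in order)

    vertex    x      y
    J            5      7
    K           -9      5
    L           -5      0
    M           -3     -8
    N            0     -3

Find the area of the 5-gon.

88.5

Σ = (88) + (25) + (40) + (9) + (15) = 177
Area = |Σ|/2 = 88.5.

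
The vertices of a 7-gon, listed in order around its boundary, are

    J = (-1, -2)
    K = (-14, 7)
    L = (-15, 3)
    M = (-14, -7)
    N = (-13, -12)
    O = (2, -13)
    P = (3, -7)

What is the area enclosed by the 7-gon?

228.5

Σ = (-35) + (63) + (147) + (77) + (193) + (25) + (-13) = 457
Area = |Σ|/2 = 228.5.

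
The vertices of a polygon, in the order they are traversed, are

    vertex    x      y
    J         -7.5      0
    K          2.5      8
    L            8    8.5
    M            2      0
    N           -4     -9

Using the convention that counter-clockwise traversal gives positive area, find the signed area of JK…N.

Apply Gauss's area formula: 2A = Σ (x_i·y_{i+1} − x_{i+1}·y_i), indices taken mod 5.
Σ = (-60) + (-42.75) + (-17) + (-18) + (-67.5) = -205.25
Signed area = Σ/2 = -102.625 (negative ⇒ clockwise traversal).

-102.625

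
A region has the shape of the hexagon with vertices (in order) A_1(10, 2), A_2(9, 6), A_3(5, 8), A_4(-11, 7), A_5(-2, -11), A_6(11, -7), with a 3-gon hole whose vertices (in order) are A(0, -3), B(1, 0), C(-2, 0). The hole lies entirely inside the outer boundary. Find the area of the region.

280

Outer boundary:
Cross-terms: 42, 42, 123, 135, 135, 92  ⇒  Σ = 569
Area = |Σ|/2 = 284.5.
Hole:
A→B: (0)(0) − (1)(-3) = 3
B→C: (1)(0) − (-2)(0) = 0
C→A: (-2)(-3) − (0)(0) = 6
Σ = 9
Area = |Σ|/2 = 4.5.
Net area = 284.5 − 4.5 = 280.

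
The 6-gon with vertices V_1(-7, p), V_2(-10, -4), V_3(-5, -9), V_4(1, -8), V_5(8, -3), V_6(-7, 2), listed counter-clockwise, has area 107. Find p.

-1

Write out the shoelace sum; only the two edges meeting at V_1 involve p:
2·Area = [((-7)·p − (-7)·2) + ((-7)·(-4) − (-10)·p)] + 175
       = 3·p + 217 = 214
⇒ p = -1.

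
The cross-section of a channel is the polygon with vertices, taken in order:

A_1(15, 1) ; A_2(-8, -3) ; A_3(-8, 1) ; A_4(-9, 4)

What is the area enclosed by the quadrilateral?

Apply Gauss's area formula: 2A = Σ (x_i·y_{i+1} − x_{i+1}·y_i), indices taken mod 4.
A_1→A_2: (15)(-3) − (-8)(1) = -37
A_2→A_3: (-8)(1) − (-8)(-3) = -32
A_3→A_4: (-8)(4) − (-9)(1) = -23
A_4→A_1: (-9)(1) − (15)(4) = -69
Σ = -161
Area = |Σ|/2 = 80.5.

80.5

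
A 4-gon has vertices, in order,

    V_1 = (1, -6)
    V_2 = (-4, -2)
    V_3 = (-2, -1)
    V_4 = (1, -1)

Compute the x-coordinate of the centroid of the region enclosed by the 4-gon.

-65/84

Apply the shoelace (surveyor's) formula. First the cross-terms c_i = x_i·y_{i+1} − x_{i+1}·y_i:
  -26, 0, 3, -5  ⇒  2A = -28, A = -14.
Then Σ (x_i + x_{i+1})·c_i = 65, so x̄ = 65 / (6·(-14)) = -65/84.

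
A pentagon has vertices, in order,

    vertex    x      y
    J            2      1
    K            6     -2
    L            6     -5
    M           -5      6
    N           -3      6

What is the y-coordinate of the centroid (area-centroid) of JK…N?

17/22

Apply the shoelace (surveyor's) formula. First the cross-terms c_i = x_i·y_{i+1} − x_{i+1}·y_i:
  -10, -18, 11, -12, -15  ⇒  2A = -44, A = -22.
Then Σ (y_i + y_{i+1})·c_i = -102, so ȳ = -102 / (6·(-22)) = 17/22.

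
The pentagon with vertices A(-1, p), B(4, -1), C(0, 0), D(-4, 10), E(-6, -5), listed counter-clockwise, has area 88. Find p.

Write out the shoelace sum; only the two edges meeting at A involve p:
2·Area = [((-6)·p − (-1)·(-5)) + ((-1)·(-1) − 4·p)] + 80
       = -10·p + 76 = 176
⇒ p = -10.

-10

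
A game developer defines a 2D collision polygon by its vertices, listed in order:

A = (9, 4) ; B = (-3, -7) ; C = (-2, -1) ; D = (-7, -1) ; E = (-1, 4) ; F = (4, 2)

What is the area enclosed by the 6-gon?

58

Apply the shoelace formula: 2A = Σ (x_i·y_{i+1} − x_{i+1}·y_i), indices taken mod 6.
Cross-terms: -51, -11, -5, -29, -18, -2  ⇒  Σ = -116
Area = |Σ|/2 = 58.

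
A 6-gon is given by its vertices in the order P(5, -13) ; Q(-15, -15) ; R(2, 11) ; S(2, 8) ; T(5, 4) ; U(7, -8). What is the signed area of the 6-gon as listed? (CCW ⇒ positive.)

Σ = (-270) + (-135) + (-6) + (-32) + (-68) + (-51) = -562
Signed area = Σ/2 = -281 (negative ⇒ clockwise traversal).

-281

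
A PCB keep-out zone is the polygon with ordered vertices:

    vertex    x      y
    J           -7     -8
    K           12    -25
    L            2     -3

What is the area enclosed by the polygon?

Σ = (271) + (14) + (-37) = 248
Area = |Σ|/2 = 124.

124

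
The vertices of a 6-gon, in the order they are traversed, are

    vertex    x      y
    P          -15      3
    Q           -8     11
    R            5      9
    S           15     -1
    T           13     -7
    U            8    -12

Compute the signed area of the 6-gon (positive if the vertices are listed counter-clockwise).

-378

Cross-terms: -141, -127, -140, -92, -100, -156  ⇒  Σ = -756
Signed area = Σ/2 = -378 (negative ⇒ clockwise traversal).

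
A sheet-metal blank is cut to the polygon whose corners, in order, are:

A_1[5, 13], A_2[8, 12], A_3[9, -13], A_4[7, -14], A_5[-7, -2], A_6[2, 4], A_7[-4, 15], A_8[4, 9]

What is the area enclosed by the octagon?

Apply the shoelace (surveyor's) formula: 2A = Σ (x_i·y_{i+1} − x_{i+1}·y_i), indices taken mod 8.
Σ = (-44) + (-212) + (-35) + (-112) + (-24) + (46) + (-96) + (7) = -470
Area = |Σ|/2 = 235.

235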